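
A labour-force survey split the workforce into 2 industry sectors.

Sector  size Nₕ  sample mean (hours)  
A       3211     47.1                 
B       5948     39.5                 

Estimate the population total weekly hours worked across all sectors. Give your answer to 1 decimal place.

386184.1

A: 3211·47.1 = 151238.1
B: 5948·39.5 = 234946
τ̂ = Σ Nₕx̄ₕ = 386184.1.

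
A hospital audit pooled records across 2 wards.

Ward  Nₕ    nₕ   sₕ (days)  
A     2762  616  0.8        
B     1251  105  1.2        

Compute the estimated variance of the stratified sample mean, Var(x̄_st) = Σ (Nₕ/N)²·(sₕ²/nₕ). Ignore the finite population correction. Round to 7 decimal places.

N = 4013; Wₕ = Nₕ/N.
ward A: (2762/4013)²·0.8²/616 = 0.0004921622
ward B: (1251/4013)²·1.2²/105 = 0.0013327525
Sum = 0.0018249147 → 0.0018249.

0.0018249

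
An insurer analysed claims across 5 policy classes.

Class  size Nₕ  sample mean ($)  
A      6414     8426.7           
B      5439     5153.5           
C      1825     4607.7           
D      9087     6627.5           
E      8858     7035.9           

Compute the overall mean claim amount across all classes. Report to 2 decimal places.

N = 31623; weights Wₕ = Nₕ/N = (0.2028, 0.1720, 0.0577, 0.2874, 0.2801).
x̄_st = Σ Wₕ·x̄ₕ = 0.2028·8426.7 + 0.1720·5153.5 + 0.0577·4607.7 + 0.2874·6627.5 + 0.2801·7035.9 ≈ 6736.7387...
→ 6736.74.

6736.74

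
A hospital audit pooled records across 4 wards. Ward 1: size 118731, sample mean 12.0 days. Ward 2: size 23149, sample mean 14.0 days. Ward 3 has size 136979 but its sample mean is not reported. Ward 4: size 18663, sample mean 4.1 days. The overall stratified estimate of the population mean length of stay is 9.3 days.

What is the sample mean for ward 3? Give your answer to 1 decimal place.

6.9

Σ Nₕx̄ₕ = N·μ, so 136979·x̄_3 = 297522·9.3 − (118731·12.0 + 23149·14.0 + 18663·4.1).
= 2766954.6 − 1825376.3 = 941578.3.
x̄_3 = 941578.3 / 136979 = 6.874... → 6.9.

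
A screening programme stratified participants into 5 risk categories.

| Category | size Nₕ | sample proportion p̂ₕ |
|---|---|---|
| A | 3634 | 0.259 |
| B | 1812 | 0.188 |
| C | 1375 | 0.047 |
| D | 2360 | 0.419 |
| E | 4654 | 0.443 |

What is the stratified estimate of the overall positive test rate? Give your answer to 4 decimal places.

0.3178

N = 3634 + 1812 + 1375 + 2360 + 4654 = 13835.
Overall proportion = Σ (Nₕ/N)·p̂ₕ.
Σ Nₕp̂ₕ = 941.206 + 340.656 + 64.625 + 988.84 + 2061.722 = 4397.049.
4397.049 / 13835 = 0.317821... → 0.3178.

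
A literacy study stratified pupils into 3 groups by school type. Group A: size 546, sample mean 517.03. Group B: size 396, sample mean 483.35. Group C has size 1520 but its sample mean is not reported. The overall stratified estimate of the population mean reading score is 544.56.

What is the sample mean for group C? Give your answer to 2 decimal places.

N = 546 + 396 + 1520 = 2462.
Overall total = μ·N = 544.56·2462 = 1340706.72.
Subtract the known strata: 546·517.03 + 396·483.35 = 473704.98.
Remaining total for group C: 1340706.72 − 473704.98 = 867001.74.
Divide by its size: 867001.74 / 1520 = 570.3959... → 570.40.

570.40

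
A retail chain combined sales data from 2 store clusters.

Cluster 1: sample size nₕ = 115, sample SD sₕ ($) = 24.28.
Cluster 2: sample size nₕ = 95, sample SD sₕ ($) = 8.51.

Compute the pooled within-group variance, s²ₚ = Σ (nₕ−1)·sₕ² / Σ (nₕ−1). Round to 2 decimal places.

1: (115−1)·24.28² = 114·589.5184 = 67205.0976
2: (95−1)·8.51² = 94·72.4201 = 6807.4894
Numerator = 74012.587; denominator = Σ(nₕ−1) = 208.
s²ₚ = 74012.587/208 = 355.8297... → 355.83.

355.83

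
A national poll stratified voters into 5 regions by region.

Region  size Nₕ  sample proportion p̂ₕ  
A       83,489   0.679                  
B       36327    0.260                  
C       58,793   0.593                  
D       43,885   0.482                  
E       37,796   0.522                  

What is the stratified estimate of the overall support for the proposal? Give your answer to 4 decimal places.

0.5451

Wₕ = Nₕ/N with N = 260290: 0.3208, 0.1396, 0.2259, 0.1686, 0.1452.
p̂_st = 0.3208·0.679 + 0.1396·0.260 + 0.2259·0.593 + 0.1686·0.482 + 0.1452·0.522 ≈ 0.545086... → 0.5451.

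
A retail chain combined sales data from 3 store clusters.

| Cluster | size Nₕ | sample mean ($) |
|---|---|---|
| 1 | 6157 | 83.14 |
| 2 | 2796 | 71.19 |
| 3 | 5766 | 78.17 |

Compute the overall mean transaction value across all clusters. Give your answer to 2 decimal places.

N = 14719; weights Wₕ = Nₕ/N = (0.4183, 0.1900, 0.3917).
x̄_st = Σ Wₕ·x̄ₕ = 0.4183·83.14 + 0.1900·71.19 + 0.3917·78.17 ≈ 78.9231...
→ 78.92.

78.92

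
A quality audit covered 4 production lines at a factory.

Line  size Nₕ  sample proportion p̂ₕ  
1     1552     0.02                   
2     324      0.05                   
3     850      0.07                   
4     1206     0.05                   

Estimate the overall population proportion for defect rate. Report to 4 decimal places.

0.0425

Wₕ = Nₕ/N with N = 3932: 0.3947, 0.0824, 0.2162, 0.3067.
p̂_st = 0.3947·0.02 + 0.0824·0.05 + 0.2162·0.07 + 0.3067·0.05 ≈ 0.042482... → 0.0425.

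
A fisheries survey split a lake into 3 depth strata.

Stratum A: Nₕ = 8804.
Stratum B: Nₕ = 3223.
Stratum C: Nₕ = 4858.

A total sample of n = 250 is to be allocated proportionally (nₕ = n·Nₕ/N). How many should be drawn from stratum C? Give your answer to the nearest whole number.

72

N = 8804 + 3223 + 4858 = 16885.
n_C = 250·4858/16885 = 71.928... → 72.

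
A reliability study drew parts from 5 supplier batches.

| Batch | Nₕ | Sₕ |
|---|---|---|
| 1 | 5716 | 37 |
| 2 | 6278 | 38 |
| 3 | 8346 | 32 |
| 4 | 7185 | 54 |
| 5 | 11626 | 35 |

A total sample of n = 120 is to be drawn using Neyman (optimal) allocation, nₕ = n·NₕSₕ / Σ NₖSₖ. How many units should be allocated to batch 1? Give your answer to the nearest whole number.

Σ NₕSₕ = 5716·37 + 6278·38 + 8346·32 + 7185·54 + 11626·35 = 1512028.
Share for 1: 211492/1512028 = 0.13987.
n_1 = 120 × 0.13987 = 16.785... → 17.

17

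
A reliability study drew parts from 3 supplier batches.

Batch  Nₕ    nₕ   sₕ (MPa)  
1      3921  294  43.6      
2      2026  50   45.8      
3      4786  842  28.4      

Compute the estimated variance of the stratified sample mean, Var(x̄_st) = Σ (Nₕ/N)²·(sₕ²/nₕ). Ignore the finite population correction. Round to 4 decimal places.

N = 10733; Wₕ = Nₕ/N.
batch 1: (3921/10733)²·43.6²/294 = 0.8629330
batch 2: (2026/10733)²·45.8²/50 = 1.4948499
batch 3: (4786/10733)²·28.4²/842 = 0.1904705
Sum = 2.5482534 → 2.5483.

2.5483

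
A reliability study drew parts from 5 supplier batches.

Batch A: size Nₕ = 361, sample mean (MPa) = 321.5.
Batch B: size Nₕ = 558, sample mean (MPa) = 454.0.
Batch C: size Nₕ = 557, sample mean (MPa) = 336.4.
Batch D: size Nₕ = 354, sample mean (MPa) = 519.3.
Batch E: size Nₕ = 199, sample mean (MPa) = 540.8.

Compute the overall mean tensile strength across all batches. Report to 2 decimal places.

418.05

N = 2029; weights Wₕ = Nₕ/N = (0.1779, 0.2750, 0.2745, 0.1745, 0.0981).
x̄_st = Σ Wₕ·x̄ₕ = 0.1779·321.5 + 0.2750·454.0 + 0.2745·336.4 + 0.1745·519.3 + 0.0981·540.8 ≈ 418.0482...
→ 418.05.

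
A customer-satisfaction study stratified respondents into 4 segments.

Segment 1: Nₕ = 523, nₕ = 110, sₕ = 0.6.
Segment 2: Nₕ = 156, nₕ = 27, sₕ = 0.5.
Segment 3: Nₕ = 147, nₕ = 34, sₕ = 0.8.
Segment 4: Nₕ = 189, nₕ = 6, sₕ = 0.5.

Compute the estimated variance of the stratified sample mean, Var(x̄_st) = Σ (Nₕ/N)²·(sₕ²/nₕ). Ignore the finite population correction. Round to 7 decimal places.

N = 1015; Wₕ = Nₕ/N.
segment 1: (523/1015)²·0.6²/110 = 0.0008689226
segment 2: (156/1015)²·0.5²/27 = 0.0002187224
segment 3: (147/1015)²·0.8²/34 = 0.0003948241
segment 4: (189/1015)²·0.5²/6 = 0.0014447087
Sum = 0.0029271778 → 0.0029272.

0.0029272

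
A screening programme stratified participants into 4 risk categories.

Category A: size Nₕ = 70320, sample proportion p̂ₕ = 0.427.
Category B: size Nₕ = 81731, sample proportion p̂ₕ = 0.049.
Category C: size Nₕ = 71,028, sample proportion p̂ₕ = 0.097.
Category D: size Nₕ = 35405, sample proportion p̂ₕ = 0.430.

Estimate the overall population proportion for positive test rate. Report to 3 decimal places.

Wₕ = Nₕ/N with N = 258484: 0.2720, 0.3162, 0.2748, 0.1370.
p̂_st = 0.2720·0.427 + 0.3162·0.049 + 0.2748·0.097 + 0.1370·0.430 ≈ 0.21721... → 0.217.

0.217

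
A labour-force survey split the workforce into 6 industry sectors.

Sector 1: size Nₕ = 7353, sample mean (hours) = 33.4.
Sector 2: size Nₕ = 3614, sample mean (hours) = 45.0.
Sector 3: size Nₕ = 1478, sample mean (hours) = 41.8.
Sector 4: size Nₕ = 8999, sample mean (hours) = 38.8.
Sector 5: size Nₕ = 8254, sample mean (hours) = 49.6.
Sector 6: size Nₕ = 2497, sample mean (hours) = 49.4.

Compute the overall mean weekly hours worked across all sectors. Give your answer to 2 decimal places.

41.99

N = 32195; weights Wₕ = Nₕ/N = (0.2284, 0.1123, 0.0459, 0.2795, 0.2564, 0.0776).
x̄_st = Σ Wₕ·x̄ₕ = 0.2284·33.4 + 0.1123·45.0 + 0.0459·41.8 + 0.2795·38.8 + 0.2564·49.6 + 0.0776·49.4 ≈ 41.9914...
→ 41.99.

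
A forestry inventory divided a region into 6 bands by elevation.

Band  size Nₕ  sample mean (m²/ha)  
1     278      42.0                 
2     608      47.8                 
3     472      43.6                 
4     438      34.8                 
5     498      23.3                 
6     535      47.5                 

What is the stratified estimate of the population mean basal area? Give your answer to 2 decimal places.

40.15

x̄_st = (Σ Nₕx̄ₕ) / (Σ Nₕ) = (278·42.0 + 608·47.8 + 472·43.6 + 438·34.8 + 498·23.3 + 535·47.5) / 2829
= 113575.9 / 2829 = 40.1470... → 40.15.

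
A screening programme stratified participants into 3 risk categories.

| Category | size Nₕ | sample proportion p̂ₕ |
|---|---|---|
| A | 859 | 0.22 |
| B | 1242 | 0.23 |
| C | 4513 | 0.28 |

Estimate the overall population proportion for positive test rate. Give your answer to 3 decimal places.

0.263

N = 859 + 1242 + 4513 = 6614.
Overall proportion = Σ (Nₕ/N)·p̂ₕ.
Σ Nₕp̂ₕ = 188.98 + 285.66 + 1263.64 = 1738.28.
1738.28 / 6614 = 0.26282... → 0.263.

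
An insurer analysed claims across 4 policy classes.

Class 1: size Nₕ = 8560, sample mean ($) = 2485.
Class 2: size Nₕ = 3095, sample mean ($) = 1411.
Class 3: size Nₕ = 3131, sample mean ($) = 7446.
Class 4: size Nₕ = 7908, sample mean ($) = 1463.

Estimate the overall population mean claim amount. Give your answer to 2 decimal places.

2666.85

N = 22694; weights Wₕ = Nₕ/N = (0.3772, 0.1364, 0.1380, 0.3485).
x̄_st = Σ Wₕ·x̄ₕ = 0.3772·2485 + 0.1364·1411 + 0.1380·7446 + 0.3485·1463 ≈ 2666.8492...
→ 2666.85.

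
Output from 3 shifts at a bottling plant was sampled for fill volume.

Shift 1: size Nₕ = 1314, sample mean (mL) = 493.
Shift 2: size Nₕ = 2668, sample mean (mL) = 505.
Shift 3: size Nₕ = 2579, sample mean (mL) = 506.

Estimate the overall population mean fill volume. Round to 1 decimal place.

x̄_st = (Σ Nₕx̄ₕ) / (Σ Nₕ) = (1314·493 + 2668·505 + 2579·506) / 6561
= 3300116 / 6561 = 502.990... → 503.0.

503.0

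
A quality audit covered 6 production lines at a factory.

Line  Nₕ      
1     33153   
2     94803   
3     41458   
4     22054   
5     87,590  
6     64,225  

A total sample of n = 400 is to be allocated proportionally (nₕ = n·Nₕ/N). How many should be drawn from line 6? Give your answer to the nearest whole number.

75

N = 33153 + 94803 + 41458 + 22054 + 87590 + 64225 = 343283.
n_6 = 400·64225/343283 = 74.836... → 75.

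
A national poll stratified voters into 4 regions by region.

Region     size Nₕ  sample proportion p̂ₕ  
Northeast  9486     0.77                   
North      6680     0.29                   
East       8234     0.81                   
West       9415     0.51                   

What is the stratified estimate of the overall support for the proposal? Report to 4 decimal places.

N = 9486 + 6680 + 8234 + 9415 = 33815.
Overall proportion = Σ (Nₕ/N)·p̂ₕ.
Σ Nₕp̂ₕ = 7304.22 + 1937.2 + 6669.54 + 4801.65 = 20712.61.
20712.61 / 33815 = 0.612527... → 0.6125.

0.6125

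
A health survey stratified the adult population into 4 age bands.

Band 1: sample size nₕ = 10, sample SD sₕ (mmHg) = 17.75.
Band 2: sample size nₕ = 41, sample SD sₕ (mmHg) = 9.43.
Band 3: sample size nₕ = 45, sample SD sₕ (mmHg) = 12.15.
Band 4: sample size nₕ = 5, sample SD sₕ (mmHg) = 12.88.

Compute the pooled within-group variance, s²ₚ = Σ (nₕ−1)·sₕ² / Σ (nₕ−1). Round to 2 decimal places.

1: (10−1)·17.75² = 9·315.0625 = 2835.5625
2: (41−1)·9.43² = 40·88.9249 = 3556.996
3: (45−1)·12.15² = 44·147.6225 = 6495.39
4: (5−1)·12.88² = 4·165.8944 = 663.5776
Numerator = 13551.5261; denominator = Σ(nₕ−1) = 97.
s²ₚ = 13551.5261/97 = 139.7065... → 139.71.

139.71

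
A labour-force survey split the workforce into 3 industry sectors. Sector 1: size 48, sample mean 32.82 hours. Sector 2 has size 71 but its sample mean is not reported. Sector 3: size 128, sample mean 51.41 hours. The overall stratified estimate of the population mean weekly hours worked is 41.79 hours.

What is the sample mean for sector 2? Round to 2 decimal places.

N = 48 + 71 + 128 = 247.
Overall total = μ·N = 41.79·247 = 10322.13.
Subtract the known strata: 48·32.82 + 128·51.41 = 8155.84.
Remaining total for sector 2: 10322.13 − 8155.84 = 2166.29.
Divide by its size: 2166.29 / 71 = 30.5111... → 30.51.

30.51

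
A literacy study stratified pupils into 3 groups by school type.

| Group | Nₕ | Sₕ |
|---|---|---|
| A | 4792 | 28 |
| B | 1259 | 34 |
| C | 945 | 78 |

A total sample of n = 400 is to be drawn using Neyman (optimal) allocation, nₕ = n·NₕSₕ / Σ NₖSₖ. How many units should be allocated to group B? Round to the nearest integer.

A: NₕSₕ = 4792·28 = 134176
B: NₕSₕ = 1259·34 = 42806
C: NₕSₕ = 945·78 = 73710
Σ NₕSₕ = 250692.
n_B = 400·42806/250692 = 68.301... → 68.

68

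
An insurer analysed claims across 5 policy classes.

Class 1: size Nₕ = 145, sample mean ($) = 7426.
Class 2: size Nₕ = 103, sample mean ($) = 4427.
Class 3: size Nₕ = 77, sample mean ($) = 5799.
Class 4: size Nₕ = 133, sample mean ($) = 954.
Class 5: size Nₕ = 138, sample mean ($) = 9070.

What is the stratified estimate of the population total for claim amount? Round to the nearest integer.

1: 145·7426 = 1076770
2: 103·4427 = 455981
3: 77·5799 = 446523
4: 133·954 = 126882
5: 138·9070 = 1251660
τ̂ = Σ Nₕx̄ₕ = 3357816.

3357816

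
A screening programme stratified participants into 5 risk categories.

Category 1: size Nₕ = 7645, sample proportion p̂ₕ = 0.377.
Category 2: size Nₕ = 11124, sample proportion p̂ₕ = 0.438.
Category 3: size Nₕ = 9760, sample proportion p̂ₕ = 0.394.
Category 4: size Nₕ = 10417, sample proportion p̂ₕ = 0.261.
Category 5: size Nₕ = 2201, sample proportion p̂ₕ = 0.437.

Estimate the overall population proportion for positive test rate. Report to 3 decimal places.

Wₕ = Nₕ/N with N = 41147: 0.1858, 0.2703, 0.2372, 0.2532, 0.0535.
p̂_st = 0.1858·0.377 + 0.2703·0.438 + 0.2372·0.394 + 0.2532·0.261 + 0.0535·0.437 ≈ 0.37137... → 0.371.

0.371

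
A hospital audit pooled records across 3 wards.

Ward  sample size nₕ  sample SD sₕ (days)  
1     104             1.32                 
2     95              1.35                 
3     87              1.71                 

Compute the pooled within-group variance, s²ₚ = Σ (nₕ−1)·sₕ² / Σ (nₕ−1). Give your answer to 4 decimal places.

Degrees of freedom: 103 + 94 + 86 = 283.
Σ(nₕ−1)sₕ² = 103·1.7424 + 94·1.8225 + 86·2.9241 = 602.2548.
s²ₚ = 602.2548 / 283 = 2.128109... → 2.1281.

2.1281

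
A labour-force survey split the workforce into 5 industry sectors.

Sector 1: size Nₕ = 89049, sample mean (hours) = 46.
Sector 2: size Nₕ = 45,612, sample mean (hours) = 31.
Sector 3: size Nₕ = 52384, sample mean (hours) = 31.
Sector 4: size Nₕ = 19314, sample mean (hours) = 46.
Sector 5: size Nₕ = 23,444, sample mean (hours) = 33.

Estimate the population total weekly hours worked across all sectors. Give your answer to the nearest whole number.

8796226

Population total = Σ Nₕ·x̄ₕ (each stratum's size times its mean).
89049·46 + 45612·31 + 52384·31 + 19314·46 + 23444·33 = 4096254 + 1413972 + 1623904 + 888444 + 773652 = 8796226.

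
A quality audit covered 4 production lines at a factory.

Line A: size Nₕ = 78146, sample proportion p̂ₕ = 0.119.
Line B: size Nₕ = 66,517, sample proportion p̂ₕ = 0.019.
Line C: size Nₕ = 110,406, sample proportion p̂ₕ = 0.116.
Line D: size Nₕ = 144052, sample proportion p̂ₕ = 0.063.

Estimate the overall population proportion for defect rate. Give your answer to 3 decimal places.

Wₕ = Nₕ/N with N = 399121: 0.1958, 0.1667, 0.2766, 0.3609.
p̂_st = 0.1958·0.119 + 0.1667·0.019 + 0.2766·0.116 + 0.3609·0.063 ≈ 0.08129... → 0.081.

0.081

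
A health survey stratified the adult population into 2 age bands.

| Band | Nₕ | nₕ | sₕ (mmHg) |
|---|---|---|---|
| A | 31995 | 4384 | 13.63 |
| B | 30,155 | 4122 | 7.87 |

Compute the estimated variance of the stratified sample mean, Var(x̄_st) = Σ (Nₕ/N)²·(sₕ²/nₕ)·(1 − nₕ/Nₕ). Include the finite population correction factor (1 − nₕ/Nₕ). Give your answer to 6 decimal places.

N = 62150; Wₕ = Nₕ/N.
band A: (31995/62150)²·13.63²/4384·(1 − 4384/31995) = 0.009691771
band B: (30155/62150)²·7.87²/4122·(1 − 4122/30155) = 0.003053815
Sum = 0.012745586 → 0.012746.

0.012746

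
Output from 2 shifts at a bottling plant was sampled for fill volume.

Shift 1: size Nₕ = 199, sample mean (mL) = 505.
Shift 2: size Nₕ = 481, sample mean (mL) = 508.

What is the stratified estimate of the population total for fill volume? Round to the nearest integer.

1: 199·505 = 100495
2: 481·508 = 244348
τ̂ = Σ Nₕx̄ₕ = 344843.

344843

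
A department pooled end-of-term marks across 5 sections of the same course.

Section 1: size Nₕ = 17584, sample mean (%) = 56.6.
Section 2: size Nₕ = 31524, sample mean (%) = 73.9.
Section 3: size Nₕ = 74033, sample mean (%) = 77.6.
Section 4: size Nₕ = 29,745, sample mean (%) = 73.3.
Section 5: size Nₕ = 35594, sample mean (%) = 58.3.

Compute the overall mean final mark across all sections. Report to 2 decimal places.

70.70

N = 188480; weights Wₕ = Nₕ/N = (0.0933, 0.1673, 0.3928, 0.1578, 0.1888).
x̄_st = Σ Wₕ·x̄ₕ = 0.0933·56.6 + 0.1673·73.9 + 0.3928·77.6 + 0.1578·73.3 + 0.1888·58.3 ≈ 70.6986...
→ 70.70.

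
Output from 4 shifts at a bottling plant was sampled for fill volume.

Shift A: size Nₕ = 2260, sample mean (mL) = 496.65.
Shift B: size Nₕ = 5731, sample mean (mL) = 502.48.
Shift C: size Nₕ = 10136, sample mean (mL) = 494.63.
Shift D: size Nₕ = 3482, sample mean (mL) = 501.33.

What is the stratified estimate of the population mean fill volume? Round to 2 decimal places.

N = 2260 + 5731 + 10136 + 3482 = 21609.
The stratified mean weights each stratum mean by its population share Nₕ/N.
Σ Nₕx̄ₕ = 2260·496.65 + 5731·502.48 + 10136·494.63 + 3482·501.33 = 1122429 + 2879712.88 + 5013569.68 + 1745631.06 = 10761342.62.
Divide by N: 10761342.62 / 21609 = 498.0028... → 498.00.

498.00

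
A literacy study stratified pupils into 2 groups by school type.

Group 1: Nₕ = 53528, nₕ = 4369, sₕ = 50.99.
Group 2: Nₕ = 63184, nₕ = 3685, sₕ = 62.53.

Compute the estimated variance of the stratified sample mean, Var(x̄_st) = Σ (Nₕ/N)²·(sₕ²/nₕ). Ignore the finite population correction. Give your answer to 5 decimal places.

N = 116712. Term for each stratum: Wₕ²sₕ²/nₕ.
Var(x̄_st) = 0.12517540 + 0.31097292 = 0.43614832 → 0.43615.

0.43615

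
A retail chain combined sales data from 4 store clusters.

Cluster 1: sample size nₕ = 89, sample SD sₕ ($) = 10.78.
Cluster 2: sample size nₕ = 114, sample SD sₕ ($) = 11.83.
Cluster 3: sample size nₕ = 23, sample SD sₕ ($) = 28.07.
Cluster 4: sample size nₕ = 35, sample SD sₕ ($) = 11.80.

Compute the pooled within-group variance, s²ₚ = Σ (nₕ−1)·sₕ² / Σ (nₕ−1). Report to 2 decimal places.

1: (89−1)·10.78² = 88·116.2084 = 10226.3392
2: (114−1)·11.83² = 113·139.9489 = 15814.2257
3: (23−1)·28.07² = 22·787.9249 = 17334.3478
4: (35−1)·11.80² = 34·139.24 = 4734.16
Numerator = 48109.0727; denominator = Σ(nₕ−1) = 257.
s²ₚ = 48109.0727/257 = 187.1948... → 187.19.

187.19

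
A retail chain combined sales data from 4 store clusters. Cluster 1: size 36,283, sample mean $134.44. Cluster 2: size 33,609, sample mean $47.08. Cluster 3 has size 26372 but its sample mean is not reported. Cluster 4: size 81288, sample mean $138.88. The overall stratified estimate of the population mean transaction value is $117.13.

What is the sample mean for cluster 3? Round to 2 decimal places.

115.55

Σ Nₕx̄ₕ = N·μ, so 26372·x̄_3 = 177552·117.13 − (36283·134.44 + 33609·47.08 + 81288·138.88).
= 20796665.76 − 17749475.68 = 3047190.08.
x̄_3 = 3047190.08 / 26372 = 115.5464... → 115.55.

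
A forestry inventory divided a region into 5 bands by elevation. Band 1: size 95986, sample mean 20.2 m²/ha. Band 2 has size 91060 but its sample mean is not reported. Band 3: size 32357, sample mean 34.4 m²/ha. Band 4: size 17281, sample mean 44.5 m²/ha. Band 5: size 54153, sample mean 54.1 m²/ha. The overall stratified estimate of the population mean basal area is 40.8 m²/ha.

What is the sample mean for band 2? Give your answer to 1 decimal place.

56.2

Σ Nₕx̄ₕ = N·μ, so 91060·x̄_2 = 290837·40.8 − (95986·20.2 + 32357·34.4 + 17281·44.5 + 54153·54.1).
= 11866149.6 − 6750679.8 = 5115469.8.
x̄_2 = 5115469.8 / 91060 = 56.177... → 56.2.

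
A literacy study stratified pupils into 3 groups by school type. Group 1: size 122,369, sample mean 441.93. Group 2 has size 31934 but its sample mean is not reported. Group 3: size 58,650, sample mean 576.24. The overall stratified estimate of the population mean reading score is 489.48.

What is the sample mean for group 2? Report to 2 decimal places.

512.35

N = 122369 + 31934 + 58650 = 212953.
Overall total = μ·N = 489.48·212953 = 104236234.44.
Subtract the known strata: 122369·441.93 + 58650·576.24 = 87875008.17.
Remaining total for group 2: 104236234.44 − 87875008.17 = 16361226.27.
Divide by its size: 16361226.27 / 31934 = 512.3450... → 512.35.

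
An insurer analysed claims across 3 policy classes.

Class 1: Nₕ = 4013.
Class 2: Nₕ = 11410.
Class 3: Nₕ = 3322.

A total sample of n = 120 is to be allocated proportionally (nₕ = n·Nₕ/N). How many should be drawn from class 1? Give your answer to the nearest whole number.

Share of class 1 = 4013/18745 = 0.21408.
Allocate 120 × 0.21408 = 25.690... → 26.

26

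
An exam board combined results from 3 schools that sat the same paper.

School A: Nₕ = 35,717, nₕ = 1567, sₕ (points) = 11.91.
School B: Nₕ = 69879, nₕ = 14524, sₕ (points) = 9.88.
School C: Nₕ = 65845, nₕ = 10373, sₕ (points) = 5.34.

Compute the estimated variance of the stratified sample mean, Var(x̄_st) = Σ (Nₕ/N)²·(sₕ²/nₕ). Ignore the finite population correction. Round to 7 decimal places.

N = 171441; Wₕ = Nₕ/N.
school A: (35717/171441)²·11.91²/1567 = 0.0039289372
school B: (69879/171441)²·9.88²/14524 = 0.0011165846
school C: (65845/171441)²·5.34²/10373 = 0.0004055033
Sum = 0.0054510251 → 0.0054510.

0.0054510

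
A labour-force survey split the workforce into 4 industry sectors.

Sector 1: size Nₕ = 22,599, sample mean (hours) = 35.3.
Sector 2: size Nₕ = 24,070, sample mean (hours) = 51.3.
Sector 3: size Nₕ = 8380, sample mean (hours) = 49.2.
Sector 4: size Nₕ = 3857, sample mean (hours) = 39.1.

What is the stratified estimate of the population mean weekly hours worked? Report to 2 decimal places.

44.06

x̄_st = (Σ Nₕx̄ₕ) / (Σ Nₕ) = (22599·35.3 + 24070·51.3 + 8380·49.2 + 3857·39.1) / 58906
= 2595640.4 / 58906 = 44.0641... → 44.06.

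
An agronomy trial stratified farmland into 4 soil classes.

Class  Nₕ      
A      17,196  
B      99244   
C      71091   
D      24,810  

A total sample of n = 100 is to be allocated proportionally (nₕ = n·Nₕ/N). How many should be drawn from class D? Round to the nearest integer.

12

N = 17196 + 99244 + 71091 + 24810 = 212341.
n_D = 100·24810/212341 = 11.684... → 12.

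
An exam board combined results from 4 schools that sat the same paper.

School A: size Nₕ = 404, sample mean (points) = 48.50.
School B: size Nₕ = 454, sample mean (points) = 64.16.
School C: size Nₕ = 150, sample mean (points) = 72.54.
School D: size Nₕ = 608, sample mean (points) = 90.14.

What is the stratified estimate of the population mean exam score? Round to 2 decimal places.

70.80

N = 404 + 454 + 150 + 608 = 1616.
The stratified mean weights each stratum mean by its population share Nₕ/N.
Σ Nₕx̄ₕ = 404·48.50 + 454·64.16 + 150·72.54 + 608·90.14 = 19594 + 29128.64 + 10881 + 54805.12 = 114408.76.
Divide by N: 114408.76 / 1616 = 70.7975 → 70.80.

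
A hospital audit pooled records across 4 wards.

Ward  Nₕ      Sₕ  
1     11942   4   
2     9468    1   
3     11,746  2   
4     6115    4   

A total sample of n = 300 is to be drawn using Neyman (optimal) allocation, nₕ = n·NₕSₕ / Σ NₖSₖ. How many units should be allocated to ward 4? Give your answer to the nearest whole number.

Σ NₕSₕ = 11942·4 + 9468·1 + 11746·2 + 6115·4 = 105188.
Share for 4: 24460/105188 = 0.23254.
n_4 = 300 × 0.23254 = 69.761... → 70.

70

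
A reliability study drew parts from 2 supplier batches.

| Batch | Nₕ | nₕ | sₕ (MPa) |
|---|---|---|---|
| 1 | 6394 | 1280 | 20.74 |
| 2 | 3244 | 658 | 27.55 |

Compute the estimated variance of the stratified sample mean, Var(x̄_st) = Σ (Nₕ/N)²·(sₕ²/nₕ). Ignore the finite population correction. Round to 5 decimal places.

N = 9638. Term for each stratum: Wₕ²sₕ²/nₕ.
Var(x̄_st) = 0.14790367 + 0.13067881 = 0.27858248 → 0.27858.

0.27858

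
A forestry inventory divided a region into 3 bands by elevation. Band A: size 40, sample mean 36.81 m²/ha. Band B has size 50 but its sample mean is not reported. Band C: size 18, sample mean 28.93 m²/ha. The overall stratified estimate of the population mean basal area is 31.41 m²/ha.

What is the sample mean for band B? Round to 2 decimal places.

27.98

Σ Nₕx̄ₕ = N·μ, so 50·x̄_B = 108·31.41 − (40·36.81 + 18·28.93).
= 3392.28 − 1993.14 = 1399.14.
x̄_B = 1399.14 / 50 = 27.9828 → 27.98.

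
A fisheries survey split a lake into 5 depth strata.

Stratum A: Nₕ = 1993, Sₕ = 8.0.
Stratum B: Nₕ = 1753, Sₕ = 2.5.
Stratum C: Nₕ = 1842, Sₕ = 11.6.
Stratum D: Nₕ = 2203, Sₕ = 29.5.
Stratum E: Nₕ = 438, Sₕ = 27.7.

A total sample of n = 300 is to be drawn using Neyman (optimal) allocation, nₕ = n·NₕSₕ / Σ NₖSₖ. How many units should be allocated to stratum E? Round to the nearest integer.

A: NₕSₕ = 1993·8.0 = 15944
B: NₕSₕ = 1753·2.5 = 4382.5
C: NₕSₕ = 1842·11.6 = 21367.2
D: NₕSₕ = 2203·29.5 = 64988.5
E: NₕSₕ = 438·27.7 = 12132.6
Σ NₕSₕ = 118814.8.
n_E = 300·12132.6/118814.8 = 30.634... → 31.

31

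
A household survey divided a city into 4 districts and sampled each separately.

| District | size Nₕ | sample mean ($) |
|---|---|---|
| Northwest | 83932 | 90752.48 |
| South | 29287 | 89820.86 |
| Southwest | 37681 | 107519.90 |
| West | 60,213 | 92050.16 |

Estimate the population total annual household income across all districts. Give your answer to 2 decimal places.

Northwest: 83932·90752.48 = 7617037151.36
South: 29287·89820.86 = 2630583526.82
Southwest: 37681·107519.90 = 4051457351.9
West: 60213·92050.16 = 5542616284.08
τ̂ = Σ Nₕx̄ₕ = 19841694314.16.

19841694314.16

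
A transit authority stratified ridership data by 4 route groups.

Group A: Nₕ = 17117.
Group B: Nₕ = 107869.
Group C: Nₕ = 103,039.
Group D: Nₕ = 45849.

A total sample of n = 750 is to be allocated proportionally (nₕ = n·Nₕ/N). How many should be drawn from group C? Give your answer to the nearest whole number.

282

Share of group C = 103039/273874 = 0.37623.
Allocate 750 × 0.37623 = 282.171... → 282.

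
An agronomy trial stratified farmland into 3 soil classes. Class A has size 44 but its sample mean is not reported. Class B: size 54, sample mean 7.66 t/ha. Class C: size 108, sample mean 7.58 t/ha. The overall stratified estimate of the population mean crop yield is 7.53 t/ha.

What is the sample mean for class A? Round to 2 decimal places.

7.25

N = 44 + 54 + 108 = 206.
Overall total = μ·N = 7.53·206 = 1551.18.
Subtract the known strata: 54·7.66 + 108·7.58 = 1232.28.
Remaining total for class A: 1551.18 − 1232.28 = 318.9.
Divide by its size: 318.9 / 44 = 7.2477... → 7.25.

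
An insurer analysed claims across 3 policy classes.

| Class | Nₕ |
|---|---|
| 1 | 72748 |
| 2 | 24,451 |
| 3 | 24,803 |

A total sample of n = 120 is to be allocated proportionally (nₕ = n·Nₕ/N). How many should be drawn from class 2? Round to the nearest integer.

Share of class 2 = 24451/122002 = 0.20041.
Allocate 120 × 0.20041 = 24.050... → 24.

24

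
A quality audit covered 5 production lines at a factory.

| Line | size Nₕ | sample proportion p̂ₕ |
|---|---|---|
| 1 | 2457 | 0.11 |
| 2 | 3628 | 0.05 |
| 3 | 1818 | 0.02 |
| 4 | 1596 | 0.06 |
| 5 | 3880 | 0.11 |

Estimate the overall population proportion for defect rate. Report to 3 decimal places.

Wₕ = Nₕ/N with N = 13379: 0.1836, 0.2712, 0.1359, 0.1193, 0.2900.
p̂_st = 0.1836·0.11 + 0.2712·0.05 + 0.1359·0.02 + 0.1193·0.06 + 0.2900·0.11 ≈ 0.07554... → 0.076.

0.076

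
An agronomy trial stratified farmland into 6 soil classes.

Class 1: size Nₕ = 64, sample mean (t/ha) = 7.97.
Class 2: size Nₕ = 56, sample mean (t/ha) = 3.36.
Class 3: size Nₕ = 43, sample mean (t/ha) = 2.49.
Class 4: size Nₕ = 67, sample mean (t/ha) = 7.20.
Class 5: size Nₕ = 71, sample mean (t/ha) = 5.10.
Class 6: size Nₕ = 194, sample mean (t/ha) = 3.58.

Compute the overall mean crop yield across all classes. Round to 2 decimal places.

x̄_st = (Σ Nₕx̄ₕ) / (Σ Nₕ) = (64·7.97 + 56·3.36 + 43·2.49 + 67·7.20 + 71·5.10 + 194·3.58) / 495
= 2344.33 / 495 = 4.7360... → 4.74.

4.74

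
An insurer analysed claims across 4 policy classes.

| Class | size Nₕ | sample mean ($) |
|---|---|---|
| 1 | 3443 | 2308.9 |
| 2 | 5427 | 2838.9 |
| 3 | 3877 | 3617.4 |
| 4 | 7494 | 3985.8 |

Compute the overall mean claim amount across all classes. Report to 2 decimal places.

3322.49

N = 3443 + 5427 + 3877 + 7494 = 20241.
The stratified mean weights each stratum mean by its population share Nₕ/N.
Σ Nₕx̄ₕ = 3443·2308.9 + 5427·2838.9 + 3877·3617.4 + 7494·3985.8 = 7949542.7 + 15406710.3 + 14024659.8 + 29869585.2 = 67250498.
Divide by N: 67250498 / 20241 = 3322.4889... → 3322.49.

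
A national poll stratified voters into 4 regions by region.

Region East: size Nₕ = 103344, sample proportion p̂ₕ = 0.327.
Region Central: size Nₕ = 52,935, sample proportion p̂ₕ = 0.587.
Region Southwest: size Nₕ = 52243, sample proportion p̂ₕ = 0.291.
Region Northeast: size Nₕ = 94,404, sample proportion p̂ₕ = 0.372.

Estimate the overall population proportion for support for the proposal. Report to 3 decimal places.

0.380

N = 103344 + 52935 + 52243 + 94404 = 302926.
Overall proportion = Σ (Nₕ/N)·p̂ₕ.
Σ Nₕp̂ₕ = 33793.488 + 31072.845 + 15202.713 + 35118.288 = 115187.334.
115187.334 / 302926 = 0.38025... → 0.380.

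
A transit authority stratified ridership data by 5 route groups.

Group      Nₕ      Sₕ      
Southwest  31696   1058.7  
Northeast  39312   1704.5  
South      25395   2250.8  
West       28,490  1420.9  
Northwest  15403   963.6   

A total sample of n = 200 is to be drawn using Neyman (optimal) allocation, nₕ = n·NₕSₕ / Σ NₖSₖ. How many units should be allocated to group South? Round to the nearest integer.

54

Southwest: NₕSₕ = 31696·1058.7 = 33556555.2
Northeast: NₕSₕ = 39312·1704.5 = 67007304
South: NₕSₕ = 25395·2250.8 = 57159066
West: NₕSₕ = 28490·1420.9 = 40481441
Northwest: NₕSₕ = 15403·963.6 = 14842330.8
Σ NₕSₕ = 213046697.
n_South = 200·57159066/213046697 = 53.659... → 54.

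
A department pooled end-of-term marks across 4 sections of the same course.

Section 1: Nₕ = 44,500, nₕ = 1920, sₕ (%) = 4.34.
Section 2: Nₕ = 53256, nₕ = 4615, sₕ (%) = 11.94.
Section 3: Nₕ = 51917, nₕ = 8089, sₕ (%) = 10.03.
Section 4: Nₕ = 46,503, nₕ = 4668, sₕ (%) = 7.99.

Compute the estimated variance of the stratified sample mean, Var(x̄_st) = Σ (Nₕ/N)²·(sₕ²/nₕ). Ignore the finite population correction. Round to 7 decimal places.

N = 196176; Wₕ = Nₕ/N.
section 1: (44500/196176)²·4.34²/1920 = 0.0005047851
section 2: (53256/196176)²·11.94²/4615 = 0.0022765767
section 3: (51917/196176)²·10.03²/8089 = 0.0008710327
section 4: (46503/196176)²·7.99²/4668 = 0.0007684806
Sum = 0.0044208751 → 0.0044209.

0.0044209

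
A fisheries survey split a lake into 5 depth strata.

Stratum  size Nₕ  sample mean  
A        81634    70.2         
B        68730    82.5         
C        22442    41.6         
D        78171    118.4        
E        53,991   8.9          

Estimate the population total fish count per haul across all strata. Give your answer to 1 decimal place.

A: 81634·70.2 = 5730706.8
B: 68730·82.5 = 5670225
C: 22442·41.6 = 933587.2
D: 78171·118.4 = 9255446.4
E: 53991·8.9 = 480519.9
τ̂ = Σ Nₕx̄ₕ = 22070485.3.

22070485.3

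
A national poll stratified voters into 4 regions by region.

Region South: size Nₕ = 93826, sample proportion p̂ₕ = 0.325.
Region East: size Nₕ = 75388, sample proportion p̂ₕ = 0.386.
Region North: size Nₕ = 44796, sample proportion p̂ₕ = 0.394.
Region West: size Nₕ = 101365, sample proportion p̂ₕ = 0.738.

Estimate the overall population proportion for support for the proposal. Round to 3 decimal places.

0.482

N = 93826 + 75388 + 44796 + 101365 = 315375.
Overall proportion = Σ (Nₕ/N)·p̂ₕ.
Σ Nₕp̂ₕ = 30493.45 + 29099.768 + 17649.624 + 74807.37 = 152050.212.
152050.212 / 315375 = 0.48213... → 0.482.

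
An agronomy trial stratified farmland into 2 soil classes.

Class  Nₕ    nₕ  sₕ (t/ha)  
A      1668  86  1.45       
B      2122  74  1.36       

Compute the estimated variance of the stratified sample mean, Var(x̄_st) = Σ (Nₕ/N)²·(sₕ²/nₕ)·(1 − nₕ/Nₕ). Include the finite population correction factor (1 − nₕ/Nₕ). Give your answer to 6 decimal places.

0.012053

N = 3790; Wₕ = Nₕ/N.
class A: (1668/3790)²·1.45²/86·(1 − 86/1668) = 0.004491192
class B: (2122/3790)²·1.36²/74·(1 − 74/2122) = 0.007562110
Sum = 0.012053303 → 0.012053.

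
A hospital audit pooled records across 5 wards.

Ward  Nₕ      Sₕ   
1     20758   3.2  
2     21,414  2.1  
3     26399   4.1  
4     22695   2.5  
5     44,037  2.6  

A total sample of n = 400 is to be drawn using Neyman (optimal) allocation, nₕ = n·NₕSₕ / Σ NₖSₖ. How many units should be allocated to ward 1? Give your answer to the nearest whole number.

68

1: NₕSₕ = 20758·3.2 = 66425.6
2: NₕSₕ = 21414·2.1 = 44969.4
3: NₕSₕ = 26399·4.1 = 108235.9
4: NₕSₕ = 22695·2.5 = 56737.5
5: NₕSₕ = 44037·2.6 = 114496.2
Σ NₕSₕ = 390864.6.
n_1 = 400·66425.6/390864.6 = 67.978... → 68.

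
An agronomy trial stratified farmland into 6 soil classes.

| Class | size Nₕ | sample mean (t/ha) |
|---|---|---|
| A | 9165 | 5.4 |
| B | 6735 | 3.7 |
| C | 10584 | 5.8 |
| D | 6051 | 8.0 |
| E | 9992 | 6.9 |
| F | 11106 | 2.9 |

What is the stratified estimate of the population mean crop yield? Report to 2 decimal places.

5.32

N = 53633; weights Wₕ = Nₕ/N = (0.1709, 0.1256, 0.1973, 0.1128, 0.1863, 0.2071).
x̄_st = Σ Wₕ·x̄ₕ = 0.1709·5.4 + 0.1256·3.7 + 0.1973·5.8 + 0.1128·8.0 + 0.1863·6.9 + 0.2071·2.9 ≈ 5.3206...
→ 5.32.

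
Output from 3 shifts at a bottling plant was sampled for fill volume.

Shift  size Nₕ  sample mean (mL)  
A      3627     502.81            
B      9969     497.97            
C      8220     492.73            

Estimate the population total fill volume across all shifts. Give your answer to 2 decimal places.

A: 3627·502.81 = 1823691.87
B: 9969·497.97 = 4964262.93
C: 8220·492.73 = 4050240.6
τ̂ = Σ Nₕx̄ₕ = 10838195.40.

10838195.40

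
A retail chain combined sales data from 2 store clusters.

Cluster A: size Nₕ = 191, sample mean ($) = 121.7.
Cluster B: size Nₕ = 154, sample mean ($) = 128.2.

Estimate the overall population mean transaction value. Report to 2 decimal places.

N = 345; weights Wₕ = Nₕ/N = (0.5536, 0.4464).
x̄_st = Σ Wₕ·x̄ₕ = 0.5536·121.7 + 0.4464·128.2 ≈ 124.6014...
→ 124.60.

124.60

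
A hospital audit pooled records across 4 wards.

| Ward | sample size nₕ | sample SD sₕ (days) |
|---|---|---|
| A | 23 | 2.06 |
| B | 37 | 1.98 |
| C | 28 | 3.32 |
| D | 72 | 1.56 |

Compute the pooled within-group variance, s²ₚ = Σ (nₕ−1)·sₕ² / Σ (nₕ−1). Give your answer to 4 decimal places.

A: (23−1)·2.06² = 22·4.2436 = 93.3592
B: (37−1)·1.98² = 36·3.9204 = 141.1344
C: (28−1)·3.32² = 27·11.0224 = 297.6048
D: (72−1)·1.56² = 71·2.4336 = 172.7856
Numerator = 704.884; denominator = Σ(nₕ−1) = 156.
s²ₚ = 704.884/156 = 4.518487... → 4.5185.

4.5185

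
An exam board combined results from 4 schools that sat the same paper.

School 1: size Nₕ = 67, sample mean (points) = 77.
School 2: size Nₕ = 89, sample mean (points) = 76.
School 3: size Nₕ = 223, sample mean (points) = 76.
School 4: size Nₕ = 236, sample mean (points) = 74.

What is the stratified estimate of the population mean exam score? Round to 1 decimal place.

N = 67 + 89 + 223 + 236 = 615.
The stratified mean weights each stratum mean by its population share Nₕ/N.
Σ Nₕx̄ₕ = 67·77 + 89·76 + 223·76 + 236·74 = 5159 + 6764 + 16948 + 17464 = 46335.
Divide by N: 46335 / 615 = 75.341... → 75.3.

75.3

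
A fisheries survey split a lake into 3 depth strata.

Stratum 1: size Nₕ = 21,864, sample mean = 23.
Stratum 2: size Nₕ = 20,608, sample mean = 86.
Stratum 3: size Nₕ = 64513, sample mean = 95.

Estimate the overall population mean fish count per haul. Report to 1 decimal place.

N = 21864 + 20608 + 64513 = 106985.
The stratified mean weights each stratum mean by its population share Nₕ/N.
Σ Nₕx̄ₕ = 21864·23 + 20608·86 + 64513·95 = 502872 + 1772288 + 6128735 = 8403895.
Divide by N: 8403895 / 106985 = 78.552... → 78.6.

78.6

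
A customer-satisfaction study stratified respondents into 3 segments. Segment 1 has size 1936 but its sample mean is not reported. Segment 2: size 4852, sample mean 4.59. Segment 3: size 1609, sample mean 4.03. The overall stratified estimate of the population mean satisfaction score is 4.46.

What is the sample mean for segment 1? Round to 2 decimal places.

Σ Nₕx̄ₕ = N·μ, so 1936·x̄_1 = 8397·4.46 − (4852·4.59 + 1609·4.03).
= 37450.62 − 28754.95 = 8695.67.
x̄_1 = 8695.67 / 1936 = 4.4916... → 4.49.

4.49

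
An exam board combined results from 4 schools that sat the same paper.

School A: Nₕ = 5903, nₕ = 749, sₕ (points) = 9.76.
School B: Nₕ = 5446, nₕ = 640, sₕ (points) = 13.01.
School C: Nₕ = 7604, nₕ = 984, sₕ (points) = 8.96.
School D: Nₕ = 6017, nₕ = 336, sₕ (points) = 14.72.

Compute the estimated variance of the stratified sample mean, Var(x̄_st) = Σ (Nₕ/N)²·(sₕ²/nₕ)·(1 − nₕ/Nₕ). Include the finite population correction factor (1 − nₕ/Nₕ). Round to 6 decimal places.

N = 24970; Wₕ = Nₕ/N.
school A: (5903/24970)²·9.76²/749·(1 − 749/5903) = 0.006205802
school B: (5446/24970)²·13.01²/640·(1 − 640/5446) = 0.011101942
school C: (7604/24970)²·8.96²/984·(1 − 984/7604) = 0.006586943
school D: (6017/24970)²·14.72²/336·(1 − 336/6017) = 0.035354448
Sum = 0.059249135 → 0.059249.

0.059249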